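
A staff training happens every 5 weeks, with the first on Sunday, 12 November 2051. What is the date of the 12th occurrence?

The 12th occurrence is 11 intervals after the first: 11 × 35 = 385 days after 12 November 2051.
November has 30 days — 18 days to the end of November leaves 367.
December has 31 days (336 left).
January has 31 days (305 left).
February has 29 days (276 left).
March has 31 days (245 left).
April has 30 days (215 left).
May has 31 days (184 left).
June has 30 days (154 left).
July has 31 days (123 left).
August has 31 days (92 left).
September has 30 days (62 left).
October has 31 days (31 left).
November has 30 days (1 left).
1 day into December → 1 December 2052.

1 December 2052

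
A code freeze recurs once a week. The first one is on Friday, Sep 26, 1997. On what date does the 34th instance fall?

May 15, 1998

The 34th occurrence is 33 intervals after the first: 33 × 7 = 231 days after Sep 26, 1997.
Sep has 30 days — 4 days to the end of Sep leaves 227.
Oct has 31 days (196 left).
Nov has 30 days (166 left).
Dec has 31 days (135 left).
Jan has 31 days (104 left).
Feb has 28 days (76 left).
Mar has 31 days (45 left).
Apr has 30 days (15 left).
15 days into May → May 15, 1998.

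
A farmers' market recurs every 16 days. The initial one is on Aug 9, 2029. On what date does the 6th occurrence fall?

The 6th occurrence is 5 intervals after the first: 5 × 16 = 80 days after Aug 9, 2029.
Aug has 31 days — 22 days to the end of Aug leaves 58.
Sep has 30 days (28 left).
28 days into Oct → Oct 28, 2029.

Oct 28, 2029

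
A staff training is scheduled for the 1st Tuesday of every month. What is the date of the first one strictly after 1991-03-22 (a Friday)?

1991-04-02

March 1991 starts on a Friday, so its 1st Tuesday is 1991-03-05 (4 days in).
That is not after 1991-03-22, so look at April 1991.
April 1991 starts on a Monday, so its 1st Tuesday is 1991-04-02 (1 day in).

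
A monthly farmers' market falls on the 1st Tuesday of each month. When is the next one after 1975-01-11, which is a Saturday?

January 1975 starts on a Wednesday, so its 1st Tuesday is 1975-01-07 (6 days in).
That is not after 1975-01-11, so look at February 1975.
February 1975 starts on a Saturday, so its 1st Tuesday is 1975-02-04 (3 days in).

1975-02-04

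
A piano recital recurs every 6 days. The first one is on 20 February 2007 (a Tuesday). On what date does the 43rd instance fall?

The 43rd occurrence is 42 intervals after the first: 42 × 6 = 252 days after 20 February 2007.
February has 28 days — 8 days to the end of February leaves 244.
March has 31 days (213 left).
April has 30 days (183 left).
May has 31 days (152 left).
June has 30 days (122 left).
July has 31 days (91 left).
August has 31 days (60 left).
September has 30 days (30 left).
30 days into October → 30 October 2007.

30 October 2007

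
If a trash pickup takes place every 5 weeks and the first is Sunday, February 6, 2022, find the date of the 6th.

The 6th occurrence is 5 intervals after the first: 5 × 35 = 175 days after February 6, 2022.
February has 28 days — 22 days to the end of February leaves 153.
March has 31 days (122 left).
April has 30 days (92 left).
May has 31 days (61 left).
June has 30 days (31 left).
31 days into July → July 31, 2022.

July 31, 2022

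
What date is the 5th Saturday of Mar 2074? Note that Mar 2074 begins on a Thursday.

Mar 31, 2074

Mar 2074 begins on a Thursday, so the first Saturday is Mar 3 (2 days later).
The 5th Saturday is 4 weeks later: 3 + 28 = 31.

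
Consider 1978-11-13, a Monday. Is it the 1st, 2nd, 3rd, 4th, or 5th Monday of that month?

Day 13 falls in week ⌈13/7⌉ of the month.
Days 1–7 hold the 1st Monday, 8–14 the 2nd, 15–21 the 3rd, 22–28 the 4th, 29–31 the 5th.
13 is in the range for the 2nd.

2nd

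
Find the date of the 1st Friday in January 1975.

3 January 1975

The first Friday of January 1975 is January 3.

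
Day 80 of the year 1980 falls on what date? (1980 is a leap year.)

March 20, 1980

January has 31 days (80 − 31 = 49 remain).
February has 29 days (49 − 29 = 20 remain).
20 into March → March 20.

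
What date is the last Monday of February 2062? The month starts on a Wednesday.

February 2062 begins on a Wednesday, so the first Monday is February 6 (5 days later).
February 2062 has 28 days. Adding weeks: 6, 13, 20, 27 — the last one ≤ 28 is the 27th.

2062-02-27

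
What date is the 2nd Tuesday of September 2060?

September 14, 2060

September 2060 begins on a Wednesday, so the first Tuesday is September 7 (6 days later).
The 2nd Tuesday is 1 weeks later: 7 + 7 = 14.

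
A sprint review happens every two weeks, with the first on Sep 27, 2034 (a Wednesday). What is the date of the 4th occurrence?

Nov 8, 2034

The 4th occurrence is 3 intervals after the first: 3 × 14 = 42 days after Sep 27, 2034.
Sep has 30 days — 3 days to the end of Sep leaves 39.
Oct has 31 days (8 left).
8 days into Nov → Nov 8, 2034.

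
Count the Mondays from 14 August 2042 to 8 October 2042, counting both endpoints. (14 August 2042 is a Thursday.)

14 August 2042 is a Thursday; the first Monday on or after it is 18 August 2042 (4 days later).
From 18 August 2042 to 8 October 2042: 13 + 30 + 8 = 51 days (rest of August, September, October).
51 ÷ 7 = 7 full weeks with remainder 2, so 7 more Mondays after the first → 8.

8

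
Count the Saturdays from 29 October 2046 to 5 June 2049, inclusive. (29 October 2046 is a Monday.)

29 October 2046 is a Monday; the first Saturday on or after it is 3 November 2046 (5 days later).
From 3 November 2046 to 5 June 2049: 58 + 365 + 366 + 156 = 945 days (rest of 2046, 2047, 2048, to 5 June 2049 in 2049).
945 ÷ 7 = 135 full weeks with remainder 0, so 135 more Saturdays after the first → 136.

136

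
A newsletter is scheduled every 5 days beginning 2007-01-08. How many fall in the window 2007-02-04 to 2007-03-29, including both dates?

Occurrences land 5·i days after 2007-01-08 for i = 0, 1, 2, …
2007-02-04 is 27 days after the start; 27 ÷ 5 = 5 remainder 2; since the remainder is 2, round up to i = 6. First occurrence in the window: #7 on 2007-02-07 (6×5 = 30 days in).
2007-03-29 is 80 days after the start; 80 ÷ 5 = 16 remainder 0. Last occurrence in the window: #17 on 2007-03-29.
Occurrences #7 through #17: 11 in total.

11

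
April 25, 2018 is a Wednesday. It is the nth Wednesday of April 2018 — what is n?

4th

Day 25 falls in week ⌈25/7⌉ of the month.
Days 1–7 hold the 1st Wednesday, 8–14 the 2nd, 15–21 the 3rd, 22–28 the 4th, 29–31 the 5th.
25 is in the range for the 4th.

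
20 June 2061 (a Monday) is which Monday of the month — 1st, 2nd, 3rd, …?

3rd

Day 20 falls in week ⌈20/7⌉ of the month.
Days 1–7 hold the 1st Monday, 8–14 the 2nd, 15–21 the 3rd, 22–28 the 4th, 29–31 the 5th.
20 is in the range for the 3rd.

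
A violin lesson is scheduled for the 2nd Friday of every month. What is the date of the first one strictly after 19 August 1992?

11 September 1992

August 1992 starts on a Saturday; its first Friday is the 7th, so the 2nd Friday is the 14th — 14 August 1992.
That is not after 19 August 1992, so look at September 1992.
September 1992 starts on a Tuesday; its first Friday is the 4th, so the 2nd Friday is the 11th — 11 September 1992.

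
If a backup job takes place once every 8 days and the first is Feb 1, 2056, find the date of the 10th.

The 10th occurrence is 9 intervals after the first: 9 × 8 = 72 days after Feb 1, 2056.
Feb has 29 days — 28 days to the end of Feb leaves 44.
Mar has 31 days (13 left).
13 days into Apr → Apr 13, 2056.

Apr 13, 2056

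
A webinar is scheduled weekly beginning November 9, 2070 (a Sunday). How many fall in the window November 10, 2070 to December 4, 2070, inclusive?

Occurrences land 7·i days after November 9, 2070 for i = 0, 1, 2, …
November 10, 2070 is 1 day after the start; 1 ÷ 7 = 0 remainder 1; since the remainder is 1, round up to i = 1. First occurrence in the window: #2 on November 16, 2070 (1×7 = 7 days in).
December 4, 2070 is 25 days after the start; 25 ÷ 7 = 3 remainder 4. Last occurrence in the window: #4 on November 30, 2070.
Occurrences #2 through #4: 3 in total.

3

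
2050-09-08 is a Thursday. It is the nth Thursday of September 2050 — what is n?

Day 8 falls in week ⌈8/7⌉ of the month.
Days 1–7 hold the 1st Thursday, 8–14 the 2nd, 15–21 the 3rd, 22–28 the 4th, 29–31 the 5th.
8 is in the range for the 2nd.

2nd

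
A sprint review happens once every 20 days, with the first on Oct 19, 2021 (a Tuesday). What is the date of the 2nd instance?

The 2nd occurrence is 1 interval after the first: 1 × 20 = 20 days after Oct 19, 2021.
Oct has 31 days — 12 days to the end of Oct leaves 8.
8 days into Nov → Nov 8, 2021.

Nov 8, 2021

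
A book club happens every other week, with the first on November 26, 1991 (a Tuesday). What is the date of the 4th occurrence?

January 7, 1992

The 4th occurrence is 3 intervals after the first: 3 × 14 = 42 days after November 26, 1991.
November has 30 days — 4 days to the end of November leaves 38.
December has 31 days (7 left).
7 days into January → January 7, 1992.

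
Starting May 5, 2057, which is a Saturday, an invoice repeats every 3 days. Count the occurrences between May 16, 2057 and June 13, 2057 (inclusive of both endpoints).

Occurrences land 3·i days after May 5, 2057 for i = 0, 1, 2, …
May 16, 2057 is 11 days after the start; 11 ÷ 3 = 3 remainder 2; since the remainder is 2, round up to i = 4. First occurrence in the window: #5 on May 17, 2057 (4×3 = 12 days in).
June 13, 2057 is 39 days after the start; 39 ÷ 3 = 13 remainder 0. Last occurrence in the window: #14 on June 13, 2057.
Occurrences #5 through #14: 10 in total.

10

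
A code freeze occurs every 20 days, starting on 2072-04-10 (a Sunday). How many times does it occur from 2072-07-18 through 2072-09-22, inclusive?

4

Occurrences land 20·i days after 2072-04-10 for i = 0, 1, 2, …
2072-07-18 is 99 days after the start; 99 ÷ 20 = 4 remainder 19; since the remainder is 19, round up to i = 5. First occurrence in the window: #6 on 2072-07-19 (5×20 = 100 days in).
2072-09-22 is 165 days after the start; 165 ÷ 20 = 8 remainder 5. Last occurrence in the window: #9 on 2072-09-17.
Occurrences #6 through #9: 4 in total.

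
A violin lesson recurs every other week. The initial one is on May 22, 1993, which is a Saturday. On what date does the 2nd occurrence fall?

June 5, 1993

The 2nd occurrence is 1 interval after the first: 1 × 14 = 14 days after May 22, 1993.
May has 31 days — 9 days to the end of May leaves 5.
5 days into June → June 5, 1993.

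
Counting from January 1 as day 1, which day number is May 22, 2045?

142

Days in months before May: 31 + 28 + 31 + 30 = 120.
Plus 22 days into May → day 142.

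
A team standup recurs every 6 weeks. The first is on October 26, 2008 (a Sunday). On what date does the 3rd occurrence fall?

January 18, 2009

The 3rd occurrence is 2 intervals after the first: 2 × 42 = 84 days after October 26, 2008.
October has 31 days — 5 days to the end of October leaves 79.
November has 30 days (49 left).
December has 31 days (18 left).
18 days into January → January 18, 2009.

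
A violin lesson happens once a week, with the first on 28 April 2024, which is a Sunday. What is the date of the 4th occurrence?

The 4th occurrence is 3 intervals after the first: 3 × 7 = 21 days after 28 April 2024.
April has 30 days — 2 days to the end of April leaves 19.
19 days into May → 19 May 2024.

19 May 2024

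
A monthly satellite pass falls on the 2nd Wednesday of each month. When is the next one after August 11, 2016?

August 2016 starts on a Monday; its first Wednesday is the 3rd, so the 2nd Wednesday is the 10th — August 10, 2016.
That is not after August 11, 2016, so look at September 2016.
September 2016 starts on a Thursday; its first Wednesday is the 7th, so the 2nd Wednesday is the 14th — September 14, 2016.

September 14, 2016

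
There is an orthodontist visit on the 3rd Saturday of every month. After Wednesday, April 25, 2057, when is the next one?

April 2057 starts on a Sunday; its first Saturday is the 7th, so the 3rd Saturday is the 21st — April 21, 2057.
That is not after April 25, 2057, so look at May 2057.
May 2057 starts on a Tuesday; its first Saturday is the 5th, so the 3rd Saturday is the 19th — May 19, 2057.

May 19, 2057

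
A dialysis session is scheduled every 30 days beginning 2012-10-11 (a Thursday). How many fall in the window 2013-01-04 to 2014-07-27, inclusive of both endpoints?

19

Occurrences land 30·i days after 2012-10-11 for i = 0, 1, 2, …
2013-01-04 is 85 days after the start; 85 ÷ 30 = 2 remainder 25; since the remainder is 25, round up to i = 3. First occurrence in the window: #4 on 2013-01-09 (3×30 = 90 days in).
2014-07-27 is 654 days after the start; 654 ÷ 30 = 21 remainder 24. Last occurrence in the window: #22 on 2014-07-03.
Occurrences #4 through #22: 19 in total.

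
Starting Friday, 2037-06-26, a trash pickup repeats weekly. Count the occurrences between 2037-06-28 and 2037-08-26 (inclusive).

8

Occurrences land 7·i days after 2037-06-26 for i = 0, 1, 2, …
2037-06-28 is 2 days after the start; 2 ÷ 7 = 0 remainder 2; since the remainder is 2, round up to i = 1. First occurrence in the window: #2 on 2037-07-03 (1×7 = 7 days in).
2037-08-26 is 61 days after the start; 61 ÷ 7 = 8 remainder 5. Last occurrence in the window: #9 on 2037-08-21.
Occurrences #2 through #9: 8 in total.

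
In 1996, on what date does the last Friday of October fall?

October 25, 1996

The first Friday of October 1996 is October 4.
October 1996 has 31 days. Adding weeks: 4, 11, 18, 25 — the last one ≤ 31 is the 25th.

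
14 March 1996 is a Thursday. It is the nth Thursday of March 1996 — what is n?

Day 14 falls in week ⌈14/7⌉ of the month.
Days 1–7 hold the 1st Thursday, 8–14 the 2nd, 15–21 the 3rd, 22–28 the 4th, 29–31 the 5th.
14 is in the range for the 2nd.

2nd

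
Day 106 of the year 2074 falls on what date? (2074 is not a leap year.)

2074-04-16

January has 31 days (106 − 31 = 75 remain).
February has 28 days (75 − 28 = 47 remain).
March has 31 days (47 − 31 = 16 remain).
16 into April → April 16.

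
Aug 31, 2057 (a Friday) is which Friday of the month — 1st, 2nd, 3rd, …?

Day 31 falls in week ⌈31/7⌉ of the month.
Days 1–7 hold the 1st Friday, 8–14 the 2nd, 15–21 the 3rd, 22–28 the 4th, 29–31 the 5th.
31 is in the range for the 5th.

5th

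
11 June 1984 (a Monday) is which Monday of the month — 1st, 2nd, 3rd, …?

Day 11 falls in week ⌈11/7⌉ of the month.
Days 1–7 hold the 1st Monday, 8–14 the 2nd, 15–21 the 3rd, 22–28 the 4th, 29–31 the 5th.
11 is in the range for the 2nd.

2nd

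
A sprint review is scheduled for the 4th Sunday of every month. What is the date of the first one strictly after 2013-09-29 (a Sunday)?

September 2013 starts on a Sunday; its first Sunday is the 1st, so the 4th Sunday is the 22nd — 2013-09-22.
That is not after 2013-09-29, so look at October 2013.
October 2013 starts on a Tuesday; its first Sunday is the 6th, so the 4th Sunday is the 27th — 2013-10-27.

2013-10-27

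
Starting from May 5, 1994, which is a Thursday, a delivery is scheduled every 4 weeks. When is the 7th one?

The 7th occurrence is 6 intervals after the first: 6 × 28 = 168 days after May 5, 1994.
May has 31 days — 26 days to the end of May leaves 142.
Jun has 30 days (112 left).
Jul has 31 days (81 left).
Aug has 31 days (50 left).
Sep has 30 days (20 left).
20 days into Oct → Oct 20, 1994.

Oct 20, 1994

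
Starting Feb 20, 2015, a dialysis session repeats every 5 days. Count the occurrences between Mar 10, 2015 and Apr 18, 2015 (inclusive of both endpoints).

8

Occurrences land 5·i days after Feb 20, 2015 for i = 0, 1, 2, …
Mar 10, 2015 is 18 days after the start; 18 ÷ 5 = 3 remainder 3; since the remainder is 3, round up to i = 4. First occurrence in the window: #5 on Mar 12, 2015 (4×5 = 20 days in).
Apr 18, 2015 is 57 days after the start; 57 ÷ 5 = 11 remainder 2. Last occurrence in the window: #12 on Apr 16, 2015.
Occurrences #5 through #12: 8 in total.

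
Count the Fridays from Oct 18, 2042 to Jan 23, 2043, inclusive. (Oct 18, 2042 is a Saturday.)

14

Oct 18, 2042 is a Saturday; the first Friday on or after it is Oct 24, 2042 (6 days later).
From Oct 24, 2042 to Jan 23, 2043: 7 + 30 + 31 + 23 = 91 days (rest of Oct, Nov, Dec, Jan).
91 ÷ 7 = 13 full weeks with remainder 0, so 13 more Fridays after the first → 14.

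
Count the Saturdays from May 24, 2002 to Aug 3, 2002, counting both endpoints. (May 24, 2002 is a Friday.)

11

May 24, 2002 is a Friday; the first Saturday on or after it is May 25, 2002 (1 day later).
From May 25, 2002 to Aug 3, 2002: 6 + 30 + 31 + 3 = 70 days (rest of May, Jun, Jul, Aug).
70 ÷ 7 = 10 full weeks with remainder 0, so 10 more Saturdays after the first → 11.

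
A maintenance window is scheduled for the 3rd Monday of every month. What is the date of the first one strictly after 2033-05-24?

2033-06-20

May 2033 starts on a Sunday; its first Monday is the 2nd, so the 3rd Monday is the 16th — 2033-05-16.
That is not after 2033-05-24, so look at June 2033.
June 2033 starts on a Wednesday; its first Monday is the 6th, so the 3rd Monday is the 20th — 2033-06-20.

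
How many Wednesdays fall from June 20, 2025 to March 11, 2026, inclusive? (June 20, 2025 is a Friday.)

38

June 20, 2025 is a Friday; the first Wednesday on or after it is June 25, 2025 (5 days later).
From June 25, 2025 to March 11, 2026: 5 + 31 + 31 + 30 + 31 + 30 + 31 + 31 + 28 + 11 = 259 days (rest of June, July, August, September, October, November, December, January, February, March).
259 ÷ 7 = 37 full weeks with remainder 0, so 37 more Wednesdays after the first → 38.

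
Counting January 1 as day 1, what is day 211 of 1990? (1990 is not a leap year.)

January has 31 days (211 − 31 = 180 remain).
February has 28 days (180 − 28 = 152 remain).
March has 31 days (152 − 31 = 121 remain).
April has 30 days (121 − 30 = 91 remain).
May has 31 days (91 − 31 = 60 remain).
June has 30 days (60 − 30 = 30 remain).
30 into July → July 30.

30 July 1990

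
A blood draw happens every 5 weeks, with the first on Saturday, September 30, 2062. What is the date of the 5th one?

The 5th occurrence is 4 intervals after the first: 4 × 35 = 140 days after September 30, 2062.
September has 30 days — 0 days to the end of September leaves 140.
October has 31 days (109 left).
November has 30 days (79 left).
December has 31 days (48 left).
January has 31 days (17 left).
17 days into February → February 17, 2063.

February 17, 2063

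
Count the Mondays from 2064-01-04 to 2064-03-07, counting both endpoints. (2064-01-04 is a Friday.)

9

2064-01-04 is a Friday; the first Monday on or after it is 2064-01-07 (3 days later).
From 2064-01-07 to 2064-03-07: 24 + 29 + 7 = 60 days (rest of January, February, March).
60 ÷ 7 = 8 full weeks with remainder 4, so 8 more Mondays after the first → 9.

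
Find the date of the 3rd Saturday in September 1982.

The first Saturday of September 1982 is September 4.
The 3rd Saturday is 2 weeks later: 4 + 14 = 18.

September 18, 1982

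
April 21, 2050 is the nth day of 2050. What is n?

Days in months before April: 31 + 28 + 31 = 90.
Plus 21 days into April → day 111.

111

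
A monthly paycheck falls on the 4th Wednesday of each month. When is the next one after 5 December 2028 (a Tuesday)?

27 December 2028

December 2028 starts on a Friday; its first Wednesday is the 6th, so the 4th Wednesday is the 27th — 27 December 2028.
27 December 2028 is after 5 December 2028, so that is the next one.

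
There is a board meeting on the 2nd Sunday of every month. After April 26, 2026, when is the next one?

May 10, 2026

April 2026 starts on a Wednesday; its first Sunday is the 5th, so the 2nd Sunday is the 12th — April 12, 2026.
That is not after April 26, 2026, so look at May 2026.
May 2026 starts on a Friday; its first Sunday is the 3rd, so the 2nd Sunday is the 10th — May 10, 2026.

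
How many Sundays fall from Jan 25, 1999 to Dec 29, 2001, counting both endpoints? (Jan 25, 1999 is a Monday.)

Jan 25, 1999 is a Monday; the first Sunday on or after it is Jan 31, 1999 (6 days later).
From Jan 31, 1999 to Dec 29, 2001: 334 + 366 + 363 = 1063 days (rest of 1999, 2000, to Dec 29, 2001 in 2001).
1063 ÷ 7 = 151 full weeks with remainder 6, so 151 more Sundays after the first → 152.

152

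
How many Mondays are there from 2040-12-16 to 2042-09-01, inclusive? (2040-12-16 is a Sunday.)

2040-12-16 is a Sunday; the first Monday on or after it is 2040-12-17 (1 day later).
From 2040-12-17 to 2042-09-01: 14 + 365 + 244 = 623 days (rest of 2040, 2041, to 2042-09-01 in 2042).
623 ÷ 7 = 89 full weeks with remainder 0, so 89 more Mondays after the first → 90.

90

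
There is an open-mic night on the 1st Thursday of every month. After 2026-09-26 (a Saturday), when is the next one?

September 2026 starts on a Tuesday, so its 1st Thursday is 2026-09-03 (2 days in).
That is not after 2026-09-26, so look at October 2026.
October 2026 starts on a Thursday, so its 1st Thursday is 2026-10-01.

2026-10-01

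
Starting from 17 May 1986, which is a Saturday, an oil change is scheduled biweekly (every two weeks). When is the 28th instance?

30 May 1987

The 28th occurrence is 27 intervals after the first: 27 × 14 = 378 days after 17 May 1986.
May has 31 days — 14 days to the end of May leaves 364.
June has 30 days (334 left).
July has 31 days (303 left).
August has 31 days (272 left).
September has 30 days (242 left).
October has 31 days (211 left).
November has 30 days (181 left).
December has 31 days (150 left).
January has 31 days (119 left).
February has 28 days (91 left).
March has 31 days (60 left).
April has 30 days (30 left).
30 days into May → 30 May 1987.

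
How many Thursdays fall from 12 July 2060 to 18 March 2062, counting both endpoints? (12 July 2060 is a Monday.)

12 July 2060 is a Monday; the first Thursday on or after it is 15 July 2060 (3 days later).
From 15 July 2060 to 18 March 2062: 169 + 365 + 77 = 611 days (rest of 2060, 2061, to 18 March 2062 in 2062).
611 ÷ 7 = 87 full weeks with remainder 2, so 87 more Thursdays after the first → 88.

88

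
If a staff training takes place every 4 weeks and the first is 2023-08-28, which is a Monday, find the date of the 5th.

2023-12-18

The 5th occurrence is 4 intervals after the first: 4 × 28 = 112 days after 2023-08-28.
August has 31 days — 3 days to the end of August leaves 109.
September has 30 days (79 left).
October has 31 days (48 left).
November has 30 days (18 left).
18 days into December → 2023-12-18.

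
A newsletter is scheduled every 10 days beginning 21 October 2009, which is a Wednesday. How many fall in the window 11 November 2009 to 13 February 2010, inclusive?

Occurrences land 10·i days after 21 October 2009 for i = 0, 1, 2, …
11 November 2009 is 21 days after the start; 21 ÷ 10 = 2 remainder 1; since the remainder is 1, round up to i = 3. First occurrence in the window: #4 on 20 November 2009 (3×10 = 30 days in).
13 February 2010 is 115 days after the start; 115 ÷ 10 = 11 remainder 5. Last occurrence in the window: #12 on 8 February 2010.
Occurrences #4 through #12: 9 in total.

9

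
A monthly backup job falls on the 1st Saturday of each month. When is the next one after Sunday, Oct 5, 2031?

Oct 2031 starts on a Wednesday, so its 1st Saturday is Oct 4, 2031 (3 days in).
That is not after Oct 5, 2031, so look at Nov 2031.
Nov 2031 starts on a Saturday, so its 1st Saturday is Nov 1, 2031.

Nov 1, 2031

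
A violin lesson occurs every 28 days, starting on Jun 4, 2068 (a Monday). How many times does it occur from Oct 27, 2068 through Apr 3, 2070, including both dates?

Occurrences land 28·i days after Jun 4, 2068 for i = 0, 1, 2, …
Oct 27, 2068 is 145 days after the start; 145 ÷ 28 = 5 remainder 5; since the remainder is 5, round up to i = 6. First occurrence in the window: #7 on Nov 19, 2068 (6×28 = 168 days in).
Apr 3, 2070 is 668 days after the start; 668 ÷ 28 = 23 remainder 24. Last occurrence in the window: #24 on Mar 10, 2070.
Occurrences #7 through #24: 18 in total.

18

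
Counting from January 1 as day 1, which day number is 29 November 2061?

Days in months before November: 31 + 28 + 31 + 30 + 31 + 30 + 31 + 31 + 30 + 31 = 304.
Plus 29 days into November → day 333.

333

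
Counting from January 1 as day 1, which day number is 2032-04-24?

Days in months before April: 31 + 29 + 31 = 91.
Plus 24 days into April → day 115.

115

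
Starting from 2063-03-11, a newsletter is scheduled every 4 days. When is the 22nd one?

2063-06-03

The 22nd occurrence is 21 intervals after the first: 21 × 4 = 84 days after 2063-03-11.
March has 31 days — 20 days to the end of March leaves 64.
April has 30 days (34 left).
May has 31 days (3 left).
3 days into June → 2063-06-03.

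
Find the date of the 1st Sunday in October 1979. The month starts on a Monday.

1979-10-07

October 1979 begins on a Monday, so the first Sunday is October 7 (6 days later).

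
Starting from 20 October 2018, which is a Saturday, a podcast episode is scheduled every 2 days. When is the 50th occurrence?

26 January 2019

The 50th occurrence is 49 intervals after the first: 49 × 2 = 98 days after 20 October 2018.
October has 31 days — 11 days to the end of October leaves 87.
November has 30 days (57 left).
December has 31 days (26 left).
26 days into January → 26 January 2019.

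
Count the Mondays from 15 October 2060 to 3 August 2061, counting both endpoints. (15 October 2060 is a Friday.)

15 October 2060 is a Friday; the first Monday on or after it is 18 October 2060 (3 days later).
From 18 October 2060 to 3 August 2061: 13 + 30 + 31 + 31 + 28 + 31 + 30 + 31 + 30 + 31 + 3 = 289 days (rest of October, November, December, January, February, March, April, May, June, July, August).
289 ÷ 7 = 41 full weeks with remainder 2, so 41 more Mondays after the first → 42.

42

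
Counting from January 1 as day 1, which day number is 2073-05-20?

140

Days in months before May: 31 + 28 + 31 + 30 = 120.
Plus 20 days into May → day 140.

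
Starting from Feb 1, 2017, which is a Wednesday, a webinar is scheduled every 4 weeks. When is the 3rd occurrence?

Mar 29, 2017

The 3rd occurrence is 2 intervals after the first: 2 × 28 = 56 days after Feb 1, 2017.
Feb has 28 days — 27 days to the end of Feb leaves 29.
29 days into Mar → Mar 29, 2017.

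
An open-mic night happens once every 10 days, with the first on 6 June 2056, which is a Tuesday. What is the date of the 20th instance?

13 December 2056

The 20th occurrence is 19 intervals after the first: 19 × 10 = 190 days after 6 June 2056.
June has 30 days — 24 days to the end of June leaves 166.
July has 31 days (135 left).
August has 31 days (104 left).
September has 30 days (74 left).
October has 31 days (43 left).
November has 30 days (13 left).
13 days into December → 13 December 2056.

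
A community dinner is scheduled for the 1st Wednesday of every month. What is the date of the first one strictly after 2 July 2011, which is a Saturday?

July 2011 starts on a Friday, so its 1st Wednesday is 6 July 2011 (5 days in).
6 July 2011 is after 2 July 2011, so that is the next one.

6 July 2011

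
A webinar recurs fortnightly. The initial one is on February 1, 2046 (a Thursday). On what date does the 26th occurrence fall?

January 17, 2047

The 26th occurrence is 25 intervals after the first: 25 × 14 = 350 days after February 1, 2046.
February has 28 days — 27 days to the end of February leaves 323.
March has 31 days (292 left).
April has 30 days (262 left).
May has 31 days (231 left).
June has 30 days (201 left).
July has 31 days (170 left).
August has 31 days (139 left).
September has 30 days (109 left).
October has 31 days (78 left).
November has 30 days (48 left).
December has 31 days (17 left).
17 days into January → January 17, 2047.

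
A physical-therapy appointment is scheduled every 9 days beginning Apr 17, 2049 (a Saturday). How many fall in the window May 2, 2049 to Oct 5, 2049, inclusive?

Occurrences land 9·i days after Apr 17, 2049 for i = 0, 1, 2, …
May 2, 2049 is 15 days after the start; 15 ÷ 9 = 1 remainder 6; since the remainder is 6, round up to i = 2. First occurrence in the window: #3 on May 5, 2049 (2×9 = 18 days in).
Oct 5, 2049 is 171 days after the start; 171 ÷ 9 = 19 remainder 0. Last occurrence in the window: #20 on Oct 5, 2049.
Occurrences #3 through #20: 18 in total.

18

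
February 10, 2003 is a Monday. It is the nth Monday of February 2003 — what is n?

Day 10 falls in week ⌈10/7⌉ of the month.
Days 1–7 hold the 1st Monday, 8–14 the 2nd, 15–21 the 3rd, 22–28 the 4th, 29–31 the 5th.
10 is in the range for the 2nd.

2nd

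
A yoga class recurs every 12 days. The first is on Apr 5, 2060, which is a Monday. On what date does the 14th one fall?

Sep 8, 2060

The 14th occurrence is 13 intervals after the first: 13 × 12 = 156 days after Apr 5, 2060.
Apr has 30 days — 25 days to the end of Apr leaves 131.
May has 31 days (100 left).
Jun has 30 days (70 left).
Jul has 31 days (39 left).
Aug has 31 days (8 left).
8 days into Sep → Sep 8, 2060.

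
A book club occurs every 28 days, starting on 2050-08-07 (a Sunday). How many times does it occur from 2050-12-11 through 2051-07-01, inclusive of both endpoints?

Occurrences land 28·i days after 2050-08-07 for i = 0, 1, 2, …
2050-12-11 is 126 days after the start; 126 ÷ 28 = 4 remainder 14; since the remainder is 14, round up to i = 5. First occurrence in the window: #6 on 2050-12-25 (5×28 = 140 days in).
2051-07-01 is 328 days after the start; 328 ÷ 28 = 11 remainder 20. Last occurrence in the window: #12 on 2051-06-11.
Occurrences #6 through #12: 7 in total.

7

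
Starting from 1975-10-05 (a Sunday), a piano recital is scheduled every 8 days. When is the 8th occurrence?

1975-11-30

The 8th occurrence is 7 intervals after the first: 7 × 8 = 56 days after 1975-10-05.
October has 31 days — 26 days to the end of October leaves 30.
30 days into November → 1975-11-30.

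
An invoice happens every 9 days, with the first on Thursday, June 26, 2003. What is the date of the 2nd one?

July 5, 2003

The 2nd occurrence is 1 interval after the first: 1 × 9 = 9 days after June 26, 2003.
June has 30 days — 4 days to the end of June leaves 5.
5 days into July → July 5, 2003.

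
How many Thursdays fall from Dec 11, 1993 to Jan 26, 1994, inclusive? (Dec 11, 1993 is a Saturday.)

6

Dec 11, 1993 is a Saturday; the first Thursday on or after it is Dec 16, 1993 (5 days later).
From Dec 16, 1993 to Jan 26, 1994: 15 + 26 = 41 days (rest of Dec, Jan).
41 ÷ 7 = 5 full weeks with remainder 6, so 5 more Thursdays after the first → 6.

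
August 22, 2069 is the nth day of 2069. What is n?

234

Days in months before August: 31 + 28 + 31 + 30 + 31 + 30 + 31 = 212.
Plus 22 days into August → day 234.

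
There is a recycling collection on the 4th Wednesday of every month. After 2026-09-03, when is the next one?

September 2026 starts on a Tuesday; its first Wednesday is the 2nd, so the 4th Wednesday is the 23rd — 2026-09-23.
2026-09-23 is after 2026-09-03, so that is the next one.

2026-09-23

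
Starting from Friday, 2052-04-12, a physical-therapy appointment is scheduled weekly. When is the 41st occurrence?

The 41st occurrence is 40 intervals after the first: 40 × 7 = 280 days after 2052-04-12.
April has 30 days — 18 days to the end of April leaves 262.
May has 31 days (231 left).
June has 30 days (201 left).
July has 31 days (170 left).
August has 31 days (139 left).
September has 30 days (109 left).
October has 31 days (78 left).
November has 30 days (48 left).
December has 31 days (17 left).
17 days into January → 2053-01-17.

2053-01-17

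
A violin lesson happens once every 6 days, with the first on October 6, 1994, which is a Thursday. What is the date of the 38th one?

The 38th occurrence is 37 intervals after the first: 37 × 6 = 222 days after October 6, 1994.
October has 31 days — 25 days to the end of October leaves 197.
November has 30 days (167 left).
December has 31 days (136 left).
January has 31 days (105 left).
February has 28 days (77 left).
March has 31 days (46 left).
April has 30 days (16 left).
16 days into May → May 16, 1995.

May 16, 1995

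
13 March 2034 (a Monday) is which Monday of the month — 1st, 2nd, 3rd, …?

Day 13 falls in week ⌈13/7⌉ of the month.
Days 1–7 hold the 1st Monday, 8–14 the 2nd, 15–21 the 3rd, 22–28 the 4th, 29–31 the 5th.
13 is in the range for the 2nd.

2nd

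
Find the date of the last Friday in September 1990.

September 28, 1990

September 1990 begins on a Saturday, so the first Friday is September 7 (6 days later).
September 1990 has 30 days. Adding weeks: 7, 14, 21, 28 — the last one ≤ 30 is the 28th.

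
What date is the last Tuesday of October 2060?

2060-10-26

October 2060 begins on a Friday, so the first Tuesday is October 5 (4 days later).
October 2060 has 31 days. Adding weeks: 5, 12, 19, 26 — the last one ≤ 31 is the 26th.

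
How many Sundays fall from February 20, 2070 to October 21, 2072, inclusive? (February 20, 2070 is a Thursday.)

139

February 20, 2070 is a Thursday; the first Sunday on or after it is February 23, 2070 (3 days later).
From February 23, 2070 to October 21, 2072: 311 + 365 + 295 = 971 days (rest of 2070, 2071, to October 21, 2072 in 2072).
971 ÷ 7 = 138 full weeks with remainder 5, so 138 more Sundays after the first → 139.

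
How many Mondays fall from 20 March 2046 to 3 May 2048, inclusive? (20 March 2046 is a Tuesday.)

110

20 March 2046 is a Tuesday; the first Monday on or after it is 26 March 2046 (6 days later).
From 26 March 2046 to 3 May 2048: 280 + 365 + 124 = 769 days (rest of 2046, 2047, to 3 May 2048 in 2048).
769 ÷ 7 = 109 full weeks with remainder 6, so 109 more Mondays after the first → 110.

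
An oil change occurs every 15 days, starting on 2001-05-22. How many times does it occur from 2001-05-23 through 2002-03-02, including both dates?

Occurrences land 15·i days after 2001-05-22 for i = 0, 1, 2, …
2001-05-23 is 1 day after the start; 1 ÷ 15 = 0 remainder 1; since the remainder is 1, round up to i = 1. First occurrence in the window: #2 on 2001-06-06 (1×15 = 15 days in).
2002-03-02 is 284 days after the start; 284 ÷ 15 = 18 remainder 14. Last occurrence in the window: #19 on 2002-02-16.
Occurrences #2 through #19: 18 in total.

18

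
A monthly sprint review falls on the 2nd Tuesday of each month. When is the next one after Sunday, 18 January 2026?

10 February 2026

January 2026 starts on a Thursday; its first Tuesday is the 6th, so the 2nd Tuesday is the 13th — 13 January 2026.
That is not after 18 January 2026, so look at February 2026.
February 2026 starts on a Sunday; its first Tuesday is the 3rd, so the 2nd Tuesday is the 10th — 10 February 2026.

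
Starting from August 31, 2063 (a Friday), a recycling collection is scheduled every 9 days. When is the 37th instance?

The 37th occurrence is 36 intervals after the first: 36 × 9 = 324 days after August 31, 2063.
August has 31 days — 0 days to the end of August leaves 324.
September has 30 days (294 left).
October has 31 days (263 left).
November has 30 days (233 left).
December has 31 days (202 left).
January has 31 days (171 left).
February has 29 days (142 left).
March has 31 days (111 left).
April has 30 days (81 left).
May has 31 days (50 left).
June has 30 days (20 left).
20 days into July → July 20, 2064.

July 20, 2064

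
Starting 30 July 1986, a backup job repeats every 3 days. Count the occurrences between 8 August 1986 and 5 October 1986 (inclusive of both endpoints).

20

Occurrences land 3·i days after 30 July 1986 for i = 0, 1, 2, …
8 August 1986 is 9 days after the start; 9 ÷ 3 = 3 remainder 0. First occurrence in the window: #4 on 8 August 1986 (3×3 = 9 days in).
5 October 1986 is 67 days after the start; 67 ÷ 3 = 22 remainder 1. Last occurrence in the window: #23 on 4 October 1986.
Occurrences #4 through #23: 20 in total.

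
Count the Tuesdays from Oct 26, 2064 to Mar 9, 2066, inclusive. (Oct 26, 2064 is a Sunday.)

Oct 26, 2064 is a Sunday; the first Tuesday on or after it is Oct 28, 2064 (2 days later).
From Oct 28, 2064 to Mar 9, 2066: 64 + 365 + 68 = 497 days (rest of 2064, 2065, to Mar 9, 2066 in 2066).
497 ÷ 7 = 71 full weeks with remainder 0, so 71 more Tuesdays after the first → 72.

72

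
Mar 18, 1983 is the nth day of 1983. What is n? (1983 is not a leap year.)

Days in months before Mar: 31 + 28 = 59.
Plus 18 days into Mar → day 77.

77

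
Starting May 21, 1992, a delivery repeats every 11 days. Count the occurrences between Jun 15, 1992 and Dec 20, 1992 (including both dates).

Occurrences land 11·i days after May 21, 1992 for i = 0, 1, 2, …
Jun 15, 1992 is 25 days after the start; 25 ÷ 11 = 2 remainder 3; since the remainder is 3, round up to i = 3. First occurrence in the window: #4 on Jun 23, 1992 (3×11 = 33 days in).
Dec 20, 1992 is 213 days after the start; 213 ÷ 11 = 19 remainder 4. Last occurrence in the window: #20 on Dec 16, 1992.
Occurrences #4 through #20: 17 in total.

17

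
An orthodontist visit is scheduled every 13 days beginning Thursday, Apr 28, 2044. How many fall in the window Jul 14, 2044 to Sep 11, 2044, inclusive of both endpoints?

5

Occurrences land 13·i days after Apr 28, 2044 for i = 0, 1, 2, …
Jul 14, 2044 is 77 days after the start; 77 ÷ 13 = 5 remainder 12; since the remainder is 12, round up to i = 6. First occurrence in the window: #7 on Jul 15, 2044 (6×13 = 78 days in).
Sep 11, 2044 is 136 days after the start; 136 ÷ 13 = 10 remainder 6. Last occurrence in the window: #11 on Sep 5, 2044.
Occurrences #7 through #11: 5 in total.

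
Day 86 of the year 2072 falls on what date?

2072-03-26

January has 31 days (86 − 31 = 55 remain).
February has 29 days (55 − 29 = 26 remain).
26 into March → March 26.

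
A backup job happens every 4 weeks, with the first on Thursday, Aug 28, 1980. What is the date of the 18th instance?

The 18th occurrence is 17 intervals after the first: 17 × 28 = 476 days after Aug 28, 1980.
Aug has 31 days — 3 days to the end of Aug leaves 473.
From end of Aug to end of 1980 is 122 days (351 left).
Jan has 31 days (320 left).
Feb has 28 days (292 left).
Mar has 31 days (261 left).
Apr has 30 days (231 left).
May has 31 days (200 left).
Jun has 30 days (170 left).
Jul has 31 days (139 left).
Aug has 31 days (108 left).
Sep has 30 days (78 left).
Oct has 31 days (47 left).
Nov has 30 days (17 left).
17 days into Dec → Dec 17, 1981.

Dec 17, 1981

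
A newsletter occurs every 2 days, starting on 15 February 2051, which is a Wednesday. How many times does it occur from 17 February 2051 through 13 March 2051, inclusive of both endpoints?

Occurrences land 2·i days after 15 February 2051 for i = 0, 1, 2, …
17 February 2051 is 2 days after the start; 2 ÷ 2 = 1 remainder 0. First occurrence in the window: #2 on 17 February 2051 (1×2 = 2 days in).
13 March 2051 is 26 days after the start; 26 ÷ 2 = 13 remainder 0. Last occurrence in the window: #14 on 13 March 2051.
Occurrences #2 through #14: 13 in total.

13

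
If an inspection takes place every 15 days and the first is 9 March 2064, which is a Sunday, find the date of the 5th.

8 May 2064

The 5th occurrence is 4 intervals after the first: 4 × 15 = 60 days after 9 March 2064.
March has 31 days — 22 days to the end of March leaves 38.
April has 30 days (8 left).
8 days into May → 8 May 2064.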